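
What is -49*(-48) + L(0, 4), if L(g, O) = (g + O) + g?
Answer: 2356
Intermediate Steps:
L(g, O) = O + 2*g (L(g, O) = (O + g) + g = O + 2*g)
-49*(-48) + L(0, 4) = -49*(-48) + (4 + 2*0) = 2352 + (4 + 0) = 2352 + 4 = 2356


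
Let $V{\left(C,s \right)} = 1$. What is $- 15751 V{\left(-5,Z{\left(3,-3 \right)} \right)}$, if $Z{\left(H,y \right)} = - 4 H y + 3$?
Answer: $-15751$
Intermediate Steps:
$Z{\left(H,y \right)} = 3 - 4 H y$ ($Z{\left(H,y \right)} = - 4 H y + 3 = 3 - 4 H y$)
$- 15751 V{\left(-5,Z{\left(3,-3 \right)} \right)} = \left(-15751\right) 1 = -15751$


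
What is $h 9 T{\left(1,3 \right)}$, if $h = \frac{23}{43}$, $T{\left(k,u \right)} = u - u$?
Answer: $0$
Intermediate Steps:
$T{\left(k,u \right)} = 0$
$h = \frac{23}{43}$ ($h = 23 \cdot \frac{1}{43} = \frac{23}{43} \approx 0.53488$)
$h 9 T{\left(1,3 \right)} = \frac{23}{43} \cdot 9 \cdot 0 = \frac{207}{43} \cdot 0 = 0$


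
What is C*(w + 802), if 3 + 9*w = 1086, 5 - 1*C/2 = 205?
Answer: -1106800/3 ≈ -3.6893e+5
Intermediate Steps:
C = -400 (C = 10 - 2*205 = 10 - 410 = -400)
w = 361/3 (w = -⅓ + (⅑)*1086 = -⅓ + 362/3 = 361/3 ≈ 120.33)
C*(w + 802) = -400*(361/3 + 802) = -400*2767/3 = -1106800/3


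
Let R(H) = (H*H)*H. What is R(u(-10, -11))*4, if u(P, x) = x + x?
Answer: -42592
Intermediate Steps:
u(P, x) = 2*x
R(H) = H**3 (R(H) = H**2*H = H**3)
R(u(-10, -11))*4 = (2*(-11))**3*4 = (-22)**3*4 = -10648*4 = -42592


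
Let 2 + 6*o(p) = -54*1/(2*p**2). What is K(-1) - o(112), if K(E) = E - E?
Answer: 25115/75264 ≈ 0.33369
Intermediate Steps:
o(p) = -1/3 - 9/(2*p**2) (o(p) = -1/3 + (-54*1/(2*p**2))/6 = -1/3 + (-27/p**2)/6 = -1/3 - 9/(2*p**2))
K(E) = 0
K(-1) - o(112) = 0 - (-1/3 - 9/2/112**2) = 0 - (-1/3 - 9/2*1/12544) = 0 - (-1/3 - 9/25088) = 0 - 1*(-25115/75264) = 0 + 25115/75264 = 25115/75264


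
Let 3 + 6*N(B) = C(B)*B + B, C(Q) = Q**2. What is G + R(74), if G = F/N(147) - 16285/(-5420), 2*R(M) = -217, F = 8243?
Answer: -121073498549/1147835676 ≈ -105.48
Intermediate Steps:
R(M) = -217/2 (R(M) = (1/2)*(-217) = -217/2)
N(B) = -1/2 + B/6 + B**3/6 (N(B) = -1/2 + (B**2*B + B)/6 = -1/2 + (B**3 + B)/6 = -1/2 + (B + B**3)/6 = -1/2 + (B/6 + B**3/6) = -1/2 + B/6 + B**3/6)
G = 3466672297/1147835676 (G = 8243/(-1/2 + (1/6)*147 + (1/6)*147**3) - 16285/(-5420) = 8243/(-1/2 + 49/2 + (1/6)*3176523) - 16285*(-1/5420) = 8243/(-1/2 + 49/2 + 1058841/2) + 3257/1084 = 8243/(1058889/2) + 3257/1084 = 8243*(2/1058889) + 3257/1084 = 16486/1058889 + 3257/1084 = 3466672297/1147835676 ≈ 3.0202)
G + R(74) = 3466672297/1147835676 - 217/2 = -121073498549/1147835676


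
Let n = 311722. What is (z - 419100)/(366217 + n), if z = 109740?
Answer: -309360/677939 ≈ -0.45632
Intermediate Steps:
(z - 419100)/(366217 + n) = (109740 - 419100)/(366217 + 311722) = -309360/677939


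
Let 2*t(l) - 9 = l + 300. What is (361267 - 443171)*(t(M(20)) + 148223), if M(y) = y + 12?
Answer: -12154021224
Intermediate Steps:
M(y) = 12 + y
t(l) = 309/2 + l/2 (t(l) = 9/2 + (l + 300)/2 = 9/2 + (300 + l)/2 = 9/2 + (150 + l/2) = 309/2 + l/2)
(361267 - 443171)*(t(M(20)) + 148223) = (361267 - 443171)*((309/2 + (12 + 20)/2) + 148223) = -81904*((309/2 + (1/2)*32) + 148223) = -81904*((309/2 + 16) + 148223) = -81904*(341/2 + 148223) = -81904*296787/2 = -12154021224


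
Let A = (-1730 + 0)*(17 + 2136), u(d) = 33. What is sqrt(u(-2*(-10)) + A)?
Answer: I*sqrt(3724657) ≈ 1929.9*I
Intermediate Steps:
A = -3724690 (A = -1730*2153 = -3724690)
sqrt(u(-2*(-10)) + A) = sqrt(33 - 3724690) = sqrt(-3724657) = I*sqrt(3724657)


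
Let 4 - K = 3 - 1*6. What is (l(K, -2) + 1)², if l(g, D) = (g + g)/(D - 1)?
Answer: 121/9 ≈ 13.444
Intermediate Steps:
K = 7 (K = 4 - (3 - 1*6) = 4 - (3 - 6) = 4 - 1*(-3) = 4 + 3 = 7)
l(g, D) = 2*g/(-1 + D) (l(g, D) = (2*g)/(-1 + D) = 2*g/(-1 + D))
(l(K, -2) + 1)² = (2*7/(-1 - 2) + 1)² = (2*7/(-3) + 1)² = (2*7*(-⅓) + 1)² = (-14/3 + 1)² = (-11/3)² = 121/9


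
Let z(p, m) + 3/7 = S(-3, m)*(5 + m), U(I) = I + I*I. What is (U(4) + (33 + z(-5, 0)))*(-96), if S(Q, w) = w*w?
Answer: -35328/7 ≈ -5046.9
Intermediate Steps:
S(Q, w) = w²
U(I) = I + I²
z(p, m) = -3/7 + m²*(5 + m)
(U(4) + (33 + z(-5, 0)))*(-96) = (4*(1 + 4) + (33 + (-3/7 + 0³ + 5*0²)))*(-96) = (4*5 + (33 + (-3/7 + 0 + 5*0)))*(-96) = (20 + (33 + (-3/7 + 0 + 0)))*(-96) = (20 + (33 - 3/7))*(-96) = (20 + 228/7)*(-96) = (368/7)*(-96) = -35328/7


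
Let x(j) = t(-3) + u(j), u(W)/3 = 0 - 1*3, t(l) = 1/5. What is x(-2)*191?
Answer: -8404/5 ≈ -1680.8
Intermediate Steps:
t(l) = 1/5
u(W) = -9 (u(W) = 3*(0 - 1*3) = 3*(0 - 3) = 3*(-3) = -9)
x(j) = -44/5 (x(j) = 1/5 - 9 = -44/5)
x(-2)*191 = -44/5*191 = -8404/5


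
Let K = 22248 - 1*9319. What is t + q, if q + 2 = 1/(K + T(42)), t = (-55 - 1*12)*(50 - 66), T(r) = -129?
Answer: 13696001/12800 ≈ 1070.0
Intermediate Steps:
K = 12929 (K = 22248 - 9319 = 12929)
t = 1072 (t = (-55 - 12)*(-16) = -67*(-16) = 1072)
q = -25599/12800 (q = -2 + 1/(12929 - 129) = -2 + 1/12800 = -25599/12800 ≈ -1.9999)
t + q = 1072 - 25599/12800 = 13696001/12800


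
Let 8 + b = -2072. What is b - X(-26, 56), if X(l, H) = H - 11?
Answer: -2125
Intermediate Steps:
X(l, H) = -11 + H
b = -2080 (b = -8 - 2072 = -2080)
b - X(-26, 56) = -2080 - (-11 + 56) = -2080 - 1*45 = -2080 - 45 = -2125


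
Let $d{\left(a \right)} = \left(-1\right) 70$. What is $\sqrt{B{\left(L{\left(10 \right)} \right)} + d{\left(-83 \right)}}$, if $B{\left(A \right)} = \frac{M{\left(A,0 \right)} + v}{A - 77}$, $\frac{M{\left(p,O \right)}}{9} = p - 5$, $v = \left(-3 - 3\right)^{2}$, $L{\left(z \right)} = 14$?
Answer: $\frac{i \sqrt{3521}}{7} \approx 8.4769 i$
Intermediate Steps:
$d{\left(a \right)} = -70$
$v = 36$ ($v = \left(-6\right)^{2} = 36$)
$M{\left(p,O \right)} = -45 + 9 p$ ($M{\left(p,O \right)} = 9 \left(p - 5\right) = 9 \left(-5 + p\right) = -45 + 9 p$)
$B{\left(A \right)} = \frac{-9 + 9 A}{-77 + A}$ ($B{\left(A \right)} = \frac{\left(-45 + 9 A\right) + 36}{A - 77} = \frac{-9 + 9 A}{-77 + A}$)
$\sqrt{B{\left(L{\left(10 \right)} \right)} + d{\left(-83 \right)}} = \sqrt{\frac{9 \left(-1 + 14\right)}{-77 + 14} - 70} = \sqrt{9 \frac{1}{-63} \cdot 13 - 70} = \sqrt{9 \left(- \frac{1}{63}\right) 13 - 70} = \sqrt{- \frac{13}{7} - 70} = \sqrt{- \frac{503}{7}} = \frac{i \sqrt{3521}}{7}$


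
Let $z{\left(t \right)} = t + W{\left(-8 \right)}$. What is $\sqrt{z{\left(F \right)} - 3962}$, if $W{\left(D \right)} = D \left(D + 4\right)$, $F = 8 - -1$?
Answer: $i \sqrt{3921} \approx 62.618 i$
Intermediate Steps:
$F = 9$ ($F = 8 + 1 = 9$)
$W{\left(D \right)} = D \left(4 + D\right)$
$z{\left(t \right)} = 32 + t$ ($z{\left(t \right)} = t - 8 \left(4 - 8\right) = t - -32 = t + 32 = 32 + t$)
$\sqrt{z{\left(F \right)} - 3962} = \sqrt{\left(32 + 9\right) - 3962} = \sqrt{41 - 3962} = \sqrt{-3921} = i \sqrt{3921}$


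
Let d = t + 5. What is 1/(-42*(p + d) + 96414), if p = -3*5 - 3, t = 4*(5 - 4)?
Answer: 1/96792 ≈ 1.0331e-5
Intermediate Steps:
t = 4 (t = 4*1 = 4)
p = -18 (p = -15 - 3 = -18)
d = 9 (d = 4 + 5 = 9)
1/(-42*(p + d) + 96414) = 1/(-42*(-18 + 9) + 96414) = 1/(-42*(-9) + 96414) = 1/(378 + 96414) = 1/96792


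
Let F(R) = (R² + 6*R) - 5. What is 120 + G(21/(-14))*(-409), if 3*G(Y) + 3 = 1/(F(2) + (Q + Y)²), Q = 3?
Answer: 82475/159 ≈ 518.71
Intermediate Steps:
F(R) = -5 + R² + 6*R
G(Y) = -1 + 1/(3*(11 + (3 + Y)²)) (G(Y) = -1 + 1/(3*((-5 + 2² + 6*2) + (3 + Y)²)) = -1 + 1/(3*((-5 + 4 + 12) + (3 + Y)²)) = -1 + 1/(3*(11 + (3 + Y)²)))
120 + G(21/(-14))*(-409) = 120 + ((-32/3 - (3 + 21/(-14))²)/(11 + (3 + 21/(-14))²))*(-409) = 120 + ((-32/3 - (3 + 21*(-1/14))²)/(11 + (3 + 21*(-1/14))²))*(-409) = 120 + ((-32/3 - (3 - 3/2)²)/(11 + (3 - 3/2)²))*(-409) = 120 + ((-32/3 - (3/2)²)/(11 + (3/2)²))*(-409) = 120 + ((-32/3 - 1*9/4)/(11 + 9/4))*(-409) = 120 + ((-32/3 - 9/4)/(53/4))*(-409) = 120 + ((4/53)*(-155/12))*(-409) = 120 - 155/159*(-409) = 120 + 63395/159 = 82475/159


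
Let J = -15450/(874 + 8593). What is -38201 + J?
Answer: -361664317/9467 ≈ -38203.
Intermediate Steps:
J = -15450/9467 ≈ -1.6320
-38201 + J = -38201 - 15450/9467 = -361664317/9467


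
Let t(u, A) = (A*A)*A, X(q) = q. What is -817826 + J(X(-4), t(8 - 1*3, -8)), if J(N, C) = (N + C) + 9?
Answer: -818333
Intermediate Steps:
t(u, A) = A**3 (t(u, A) = A**2*A = A**3)
J(N, C) = 9 + C + N (J(N, C) = (C + N) + 9 = 9 + C + N)
-817826 + J(X(-4), t(8 - 1*3, -8)) = -817826 + (9 + (-8)**3 - 4) = -817826 + (9 - 512 - 4) = -817826 - 507 = -818333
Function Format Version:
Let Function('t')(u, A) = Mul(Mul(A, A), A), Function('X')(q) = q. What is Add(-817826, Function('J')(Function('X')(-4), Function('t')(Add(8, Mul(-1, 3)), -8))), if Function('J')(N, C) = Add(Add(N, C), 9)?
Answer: -818333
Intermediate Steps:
Function('t')(u, A) = Pow(A, 3) (Function('t')(u, A) = Mul(Pow(A, 2), A) = Pow(A, 3))
Function('J')(N, C) = Add(9, C, N) (Function('J')(N, C) = Add(Add(C, N), 9) = Add(9, C, N))
Add(-817826, Function('J')(Function('X')(-4), Function('t')(Add(8, Mul(-1, 3)), -8))) = Add(-817826, Add(9, Pow(-8, 3), -4)) = Add(-817826, Add(9, -512, -4)) = Add(-817826, -507) = -818333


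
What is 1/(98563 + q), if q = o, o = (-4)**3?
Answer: 1/98499 ≈ 1.0152e-5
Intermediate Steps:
o = -64
q = -64
1/(98563 + q) = 1/(98563 - 64) = 1/98499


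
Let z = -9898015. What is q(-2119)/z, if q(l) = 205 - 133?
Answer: -72/9898015 ≈ -7.2742e-6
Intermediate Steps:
q(l) = 72
q(-2119)/z = 72/(-9898015) = 72*(-1/9898015) = -72/9898015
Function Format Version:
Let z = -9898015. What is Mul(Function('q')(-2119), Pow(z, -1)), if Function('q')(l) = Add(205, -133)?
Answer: Rational(-72, 9898015) ≈ -7.2742e-6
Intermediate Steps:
Function('q')(l) = 72
Mul(Function('q')(-2119), Pow(z, -1)) = Mul(72, Pow(-9898015, -1)) = Mul(72, Rational(-1, 9898015)) = Rational(-72, 9898015)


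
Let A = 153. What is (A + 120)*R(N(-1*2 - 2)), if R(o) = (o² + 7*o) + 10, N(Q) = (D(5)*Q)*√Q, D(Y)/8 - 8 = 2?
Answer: -111818070 - 1223040*I ≈ -1.1182e+8 - 1.223e+6*I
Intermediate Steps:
D(Y) = 80 (D(Y) = 64 + 8*2 = 64 + 16 = 80)
N(Q) = 80*Q^(3/2) (N(Q) = (80*Q)*√Q = 80*Q^(3/2))
R(o) = 10 + o² + 7*o
(A + 120)*R(N(-1*2 - 2)) = (153 + 120)*(10 + (80*(-1*2 - 2)^(3/2))² + 7*(80*(-1*2 - 2)^(3/2))) = 273*(10 + (80*(-2 - 2)^(3/2))² + 7*(80*(-2 - 2)^(3/2))) = 273*(10 + (80*(-4)^(3/2))² + 7*(80*(-4)^(3/2))) = 273*(10 + (80*(-8*I))² + 7*(80*(-8*I))) = 273*(10 + (-640*I)² + 7*(-640*I)) = 273*(10 - 409600 - 4480*I) = 273*(-409590 - 4480*I) = -111818070 - 1223040*I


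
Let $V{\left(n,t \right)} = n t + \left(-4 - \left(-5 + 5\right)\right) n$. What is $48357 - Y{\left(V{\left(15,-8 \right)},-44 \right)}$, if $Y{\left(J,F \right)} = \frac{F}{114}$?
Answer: $\frac{2756371}{57} \approx 48357.0$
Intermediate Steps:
$V{\left(n,t \right)} = - 4 n + n t$ ($V{\left(n,t \right)} = n t + \left(-4 - 0\right) n = n t + \left(-4 + 0\right) n = n t - 4 n = - 4 n + n t$)
$Y{\left(J,F \right)} = \frac{F}{114}$ ($Y{\left(J,F \right)} = F \frac{1}{114} = \frac{F}{114}$)
$48357 - Y{\left(V{\left(15,-8 \right)},-44 \right)} = 48357 - \frac{1}{114} \left(-44\right) = 48357 - - \frac{22}{57} = 48357 + \frac{22}{57} = \frac{2756371}{57}$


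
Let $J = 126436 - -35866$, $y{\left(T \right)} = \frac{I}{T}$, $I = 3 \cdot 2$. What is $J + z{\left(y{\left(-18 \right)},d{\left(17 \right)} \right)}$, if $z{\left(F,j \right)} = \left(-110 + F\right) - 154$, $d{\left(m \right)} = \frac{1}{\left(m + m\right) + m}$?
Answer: $\frac{486113}{3} \approx 1.6204 \cdot 10^{5}$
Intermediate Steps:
$I = 6$
$y{\left(T \right)} = \frac{6}{T}$
$d{\left(m \right)} = \frac{1}{3 m}$ ($d{\left(m \right)} = \frac{1}{2 m + m} = \frac{1}{3 m}$)
$z{\left(F,j \right)} = -264 + F$
$J = 162302$ ($J = 126436 + 35866 = 162302$)
$J + z{\left(y{\left(-18 \right)},d{\left(17 \right)} \right)} = 162302 - \left(264 - \frac{6}{-18}\right) = 162302 + \left(-264 + 6 \left(- \frac{1}{18}\right)\right) = 162302 - \frac{793}{3} = \frac{486113}{3}$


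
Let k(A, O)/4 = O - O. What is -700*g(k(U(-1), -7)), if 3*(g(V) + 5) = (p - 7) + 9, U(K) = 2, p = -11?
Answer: 5600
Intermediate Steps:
k(A, O) = 0 (k(A, O) = 4*(O - O) = 4*0 = 0)
g(V) = -8 (g(V) = -5 + ((-11 - 7) + 9)/3 = -5 + (-18 + 9)/3 = -5 + (⅓)*(-9) = -5 - 3 = -8)
-700*g(k(U(-1), -7)) = -700*(-8) = 5600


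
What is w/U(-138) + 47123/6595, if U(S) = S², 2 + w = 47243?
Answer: 134329423/13955020 ≈ 9.6259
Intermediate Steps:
w = 47241 (w = -2 + 47243 = 47241)
w/U(-138) + 47123/6595 = 47241/((-138)²) + 47123/6595 = 47241/19044 + 47123*(1/6595) = 47241*(1/19044) + 47123/6595 = 5249/2116 + 47123/6595 = 134329423/13955020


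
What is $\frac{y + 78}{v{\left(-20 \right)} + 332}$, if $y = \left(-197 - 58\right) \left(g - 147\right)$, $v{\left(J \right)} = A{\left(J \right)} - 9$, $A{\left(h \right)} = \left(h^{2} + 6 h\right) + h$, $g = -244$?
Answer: $\frac{99783}{583} \approx 171.15$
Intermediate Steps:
$A{\left(h \right)} = h^{2} + 7 h$
$v{\left(J \right)} = -9 + J \left(7 + J\right)$ ($v{\left(J \right)} = J \left(7 + J\right) - 9 = -9 + J \left(7 + J\right)$)
$y = 99705$ ($y = \left(-197 - 58\right) \left(-244 - 147\right) = \left(-255\right) \left(-391\right) = 99705$)
$\frac{y + 78}{v{\left(-20 \right)} + 332} = \frac{99705 + 78}{\left(-9 - 20 \left(7 - 20\right)\right) + 332} = \frac{99783}{\left(-9 - -260\right) + 332} = \frac{99783}{\left(-9 + 260\right) + 332} = \frac{99783}{251 + 332} = \frac{99783}{583}$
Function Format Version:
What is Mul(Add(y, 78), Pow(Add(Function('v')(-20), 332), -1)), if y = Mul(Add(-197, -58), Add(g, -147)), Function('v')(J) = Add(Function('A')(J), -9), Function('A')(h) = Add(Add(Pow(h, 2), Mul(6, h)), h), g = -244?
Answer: Rational(99783, 583) ≈ 171.15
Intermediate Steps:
Function('A')(h) = Add(Pow(h, 2), Mul(7, h))
Function('v')(J) = Add(-9, Mul(J, Add(7, J))) (Function('v')(J) = Add(Mul(J, Add(7, J)), -9) = Add(-9, Mul(J, Add(7, J))))
y = 99705 (y = Mul(Add(-197, -58), Add(-244, -147)) = Mul(-255, -391) = 99705)
Mul(Add(y, 78), Pow(Add(Function('v')(-20), 332), -1)) = Mul(Add(99705, 78), Pow(Add(Add(-9, Mul(-20, Add(7, -20))), 332), -1)) = Mul(99783, Pow(Add(Add(-9, Mul(-20, -13)), 332), -1)) = Mul(99783, Pow(Add(Add(-9, 260), 332), -1)) = Mul(99783, Pow(Add(251, 332), -1)) = Mul(99783, Pow(583, -1)) = Mul(99783, Rational(1, 583)) = Rational(99783, 583)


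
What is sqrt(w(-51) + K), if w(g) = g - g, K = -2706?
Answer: I*sqrt(2706) ≈ 52.019*I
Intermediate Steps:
w(g) = 0
sqrt(w(-51) + K) = sqrt(0 - 2706) = sqrt(-2706) = I*sqrt(2706)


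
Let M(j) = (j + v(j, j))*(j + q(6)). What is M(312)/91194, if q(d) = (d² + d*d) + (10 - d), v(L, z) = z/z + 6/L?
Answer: 1578869/1185522 ≈ 1.3318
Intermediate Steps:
v(L, z) = 1 + 6/L
q(d) = 10 - d + 2*d² (q(d) = (d² + d²) + (10 - d) = 2*d² + (10 - d) = 10 - d + 2*d²)
M(j) = (76 + j)*(j + (6 + j)/j) (M(j) = (j + (6 + j)/j)*(j + (10 - 1*6 + 2*6²)) = (j + (6 + j)/j)*(j + (10 - 6 + 2*36)) = (j + (6 + j)/j)*(j + (10 - 6 + 72)) = (j + (6 + j)/j)*(j + 76) = (j + (6 + j)/j)*(76 + j) = (76 + j)*(j + (6 + j)/j))
M(312)/91194 = (82 + 312² + 77*312 + 456/312)/91194 = (82 + 97344 + 24024 + 456*(1/312))*(1/91194) = (82 + 97344 + 24024 + 19/13)*(1/91194) = (1578869/13)*(1/91194) = 1578869/1185522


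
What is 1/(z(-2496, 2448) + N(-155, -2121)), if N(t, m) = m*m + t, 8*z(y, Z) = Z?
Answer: 1/4498792 ≈ 2.2228e-7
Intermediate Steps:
z(y, Z) = Z/8
N(t, m) = t + m**2 (N(t, m) = m**2 + t = t + m**2)
1/(z(-2496, 2448) + N(-155, -2121)) = 1/((1/8)*2448 + (-155 + (-2121)**2)) = 1/(306 + (-155 + 4498641)) = 1/(306 + 4498486) = 1/4498792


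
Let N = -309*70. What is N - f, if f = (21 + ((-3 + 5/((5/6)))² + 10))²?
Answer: -23230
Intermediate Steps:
N = -21630
f = 1600 (f = (21 + ((-3 + 5/((5*(⅙))))² + 10))² = (21 + ((-3 + 5/(⅚))² + 10))² = (21 + ((-3 + 5*(6/5))² + 10))² = (21 + ((-3 + 6)² + 10))² = (21 + (3² + 10))² = (21 + (9 + 10))² = (21 + 19)² = 40² = 1600)
N - f = -21630 - 1*1600 = -21630 - 1600 = -23230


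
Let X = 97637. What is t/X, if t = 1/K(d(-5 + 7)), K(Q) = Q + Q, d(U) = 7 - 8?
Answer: -1/195274 ≈ -5.1210e-6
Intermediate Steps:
d(U) = -1
K(Q) = 2*Q
t = -½ (t = 1/(2*(-1)) = 1/(-2) = -½ ≈ -0.50000)
t/X = -½/97637 = -½*1/97637 = -1/195274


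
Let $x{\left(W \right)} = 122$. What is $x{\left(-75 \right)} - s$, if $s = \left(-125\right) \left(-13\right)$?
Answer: $-1503$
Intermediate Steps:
$s = 1625$
$x{\left(-75 \right)} - s = 122 - 1625 = -1503$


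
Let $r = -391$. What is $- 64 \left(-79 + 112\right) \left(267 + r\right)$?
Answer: $261888$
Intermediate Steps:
$- 64 \left(-79 + 112\right) \left(267 + r\right) = - 64 \left(-79 + 112\right) \left(267 - 391\right) = - 64 \cdot 33 \left(-124\right) = \left(-64\right) \left(-4092\right) = 261888$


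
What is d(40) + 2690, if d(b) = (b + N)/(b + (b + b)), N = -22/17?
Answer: 2744129/1020 ≈ 2690.3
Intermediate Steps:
N = -22/17 (N = -22*1/17 = -22/17 ≈ -1.2941)
d(b) = (-22/17 + b)/(3*b) (d(b) = (b - 22/17)/(b + (b + b)) = (-22/17 + b)/(b + 2*b) = (-22/17 + b)/((3*b)) = (-22/17 + b)*(1/(3*b)) = (-22/17 + b)/(3*b))
d(40) + 2690 = (1/51)*(-22 + 17*40)/40 + 2690 = (1/51)*(1/40)*(-22 + 680) + 2690 = (1/51)*(1/40)*658 + 2690 = 329/1020 + 2690 = 2744129/1020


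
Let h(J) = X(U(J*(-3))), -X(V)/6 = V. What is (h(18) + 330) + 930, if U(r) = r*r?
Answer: -16236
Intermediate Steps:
U(r) = r²
X(V) = -6*V
h(J) = -54*J² (h(J) = -6*9*J² = -54*J²)
(h(18) + 330) + 930 = (-54*18² + 330) + 930 = (-54*324 + 330) + 930 = (-17496 + 330) + 930 = -17166 + 930 = -16236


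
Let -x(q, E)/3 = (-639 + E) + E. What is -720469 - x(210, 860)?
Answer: -717226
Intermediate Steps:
x(q, E) = 1917 - 6*E (x(q, E) = -3*((-639 + E) + E) = -3*(-639 + 2*E) = 1917 - 6*E)
-720469 - x(210, 860) = -720469 - (1917 - 6*860) = -720469 - (1917 - 5160) = -720469 - 1*(-3243) = -720469 + 3243 = -717226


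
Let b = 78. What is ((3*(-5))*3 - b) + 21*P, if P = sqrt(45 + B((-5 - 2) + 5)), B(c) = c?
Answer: -123 + 21*sqrt(43) ≈ 14.706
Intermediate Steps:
P = sqrt(43) (P = sqrt(45 + ((-5 - 2) + 5)) = sqrt(45 + (-7 + 5)) = sqrt(45 - 2) = sqrt(43) ≈ 6.5574)
((3*(-5))*3 - b) + 21*P = ((3*(-5))*3 - 1*78) + 21*sqrt(43) = (-15*3 - 78) + 21*sqrt(43) = (-45 - 78) + 21*sqrt(43) = -123 + 21*sqrt(43)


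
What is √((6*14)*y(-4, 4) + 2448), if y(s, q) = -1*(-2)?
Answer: 2*√654 ≈ 51.147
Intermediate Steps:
y(s, q) = 2
√((6*14)*y(-4, 4) + 2448) = √((6*14)*2 + 2448) = √(84*2 + 2448) = √(168 + 2448) = √2616 = 2*√654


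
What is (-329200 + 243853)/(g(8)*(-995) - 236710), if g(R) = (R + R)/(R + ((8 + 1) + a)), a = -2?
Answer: 256041/713314 ≈ 0.35895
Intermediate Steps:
g(R) = 2*R/(7 + R) (g(R) = (R + R)/(R + ((8 + 1) - 2)) = (2*R)/(R + (9 - 2)) = (2*R)/(R + 7) = (2*R)/(7 + R) = 2*R/(7 + R))
(-329200 + 243853)/(g(8)*(-995) - 236710) = (-329200 + 243853)/((2*8/(7 + 8))*(-995) - 236710) = -85347/((2*8/15)*(-995) - 236710) = -85347/((2*8*(1/15))*(-995) - 236710) = -85347/((16/15)*(-995) - 236710) = -85347/(-3184/3 - 236710) = -85347/(-713314/3) = -85347*(-3/713314) = 256041/713314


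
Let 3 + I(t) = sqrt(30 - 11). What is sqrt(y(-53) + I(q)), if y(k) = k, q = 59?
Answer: sqrt(-56 + sqrt(19)) ≈ 7.1862*I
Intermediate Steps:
I(t) = -3 + sqrt(19) (I(t) = -3 + sqrt(30 - 11) = -3 + sqrt(19))
sqrt(y(-53) + I(q)) = sqrt(-53 + (-3 + sqrt(19))) = sqrt(-56 + sqrt(19))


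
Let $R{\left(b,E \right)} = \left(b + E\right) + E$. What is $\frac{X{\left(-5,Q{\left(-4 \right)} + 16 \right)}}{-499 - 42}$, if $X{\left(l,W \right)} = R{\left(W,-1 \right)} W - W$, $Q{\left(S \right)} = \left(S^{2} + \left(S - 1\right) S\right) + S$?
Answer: $- \frac{2160}{541} \approx -3.9926$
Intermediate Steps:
$R{\left(b,E \right)} = b + 2 E$ ($R{\left(b,E \right)} = \left(E + b\right) + E = b + 2 E$)
$Q{\left(S \right)} = S + S^{2} + S \left(-1 + S\right)$ ($Q{\left(S \right)} = \left(S^{2} + \left(S - 1\right) S\right) + S = \left(S^{2} + \left(-1 + S\right) S\right) + S = \left(S^{2} + S \left(-1 + S\right)\right) + S = S + S^{2} + S \left(-1 + S\right)$)
$X{\left(l,W \right)} = - W + W \left(-2 + W\right)$ ($X{\left(l,W \right)} = \left(W + 2 \left(-1\right)\right) W - W = \left(W - 2\right) W - W = \left(-2 + W\right) W - W = W \left(-2 + W\right) - W = - W + W \left(-2 + W\right)$)
$\frac{X{\left(-5,Q{\left(-4 \right)} + 16 \right)}}{-499 - 42} = \frac{\left(2 \left(-4\right)^{2} + 16\right) \left(-3 + \left(2 \left(-4\right)^{2} + 16\right)\right)}{-499 - 42} = \frac{\left(2 \cdot 16 + 16\right) \left(-3 + \left(2 \cdot 16 + 16\right)\right)}{-499 - 42} = \frac{\left(32 + 16\right) \left(-3 + \left(32 + 16\right)\right)}{-541} = 48 \left(-3 + 48\right) \left(- \frac{1}{541}\right) = 48 \cdot 45 \left(- \frac{1}{541}\right) = 2160 \left(- \frac{1}{541}\right) = - \frac{2160}{541}$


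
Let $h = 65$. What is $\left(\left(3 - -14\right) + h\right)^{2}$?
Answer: $6724$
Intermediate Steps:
$\left(\left(3 - -14\right) + h\right)^{2} = \left(\left(3 - -14\right) + 65\right)^{2} = \left(\left(3 + 14\right) + 65\right)^{2} = \left(17 + 65\right)^{2} = 82^{2} = 6724$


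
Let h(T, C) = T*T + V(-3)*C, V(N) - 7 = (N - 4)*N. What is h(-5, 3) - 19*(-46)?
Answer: 983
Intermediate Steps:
V(N) = 7 + N*(-4 + N) (V(N) = 7 + (N - 4)*N = 7 + (-4 + N)*N = 7 + N*(-4 + N))
h(T, C) = T² + 28*C (h(T, C) = T*T + (7 + (-3)² - 4*(-3))*C = T² + (7 + 9 + 12)*C = T² + 28*C)
h(-5, 3) - 19*(-46) = ((-5)² + 28*3) - 19*(-46) = (25 + 84) + 874 = 109 + 874 = 983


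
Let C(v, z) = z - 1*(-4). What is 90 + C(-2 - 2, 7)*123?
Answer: 1443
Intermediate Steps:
C(v, z) = 4 + z (C(v, z) = z + 4 = 4 + z)
90 + C(-2 - 2, 7)*123 = 90 + (4 + 7)*123 = 90 + 11*123 = 90 + 1353 = 1443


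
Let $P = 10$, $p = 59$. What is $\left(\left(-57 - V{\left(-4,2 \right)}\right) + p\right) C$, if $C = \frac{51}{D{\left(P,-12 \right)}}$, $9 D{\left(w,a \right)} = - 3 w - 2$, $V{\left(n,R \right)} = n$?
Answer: $- \frac{1377}{16} \approx -86.063$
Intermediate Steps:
$D{\left(w,a \right)} = - \frac{2}{9} - \frac{w}{3}$ ($D{\left(w,a \right)} = \frac{- 3 w - 2}{9} = \frac{-2 - 3 w}{9} = - \frac{2}{9} - \frac{w}{3}$)
$C = - \frac{459}{32}$ ($C = \frac{51}{- \frac{2}{9} - \frac{10}{3}} = \frac{51}{- \frac{32}{9}} = 51 \left(- \frac{9}{32}\right) = - \frac{459}{32} \approx -14.344$)
$\left(\left(-57 - V{\left(-4,2 \right)}\right) + p\right) C = \left(\left(-57 - -4\right) + 59\right) \left(- \frac{459}{32}\right) = \left(\left(-57 + 4\right) + 59\right) \left(- \frac{459}{32}\right) = \left(-53 + 59\right) \left(- \frac{459}{32}\right) = 6 \left(- \frac{459}{32}\right) = - \frac{1377}{16}$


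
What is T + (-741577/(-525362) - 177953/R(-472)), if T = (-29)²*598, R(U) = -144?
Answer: 19070206720289/37826064 ≈ 5.0416e+5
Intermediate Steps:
T = 502918 (T = 841*598 = 502918)
T + (-741577/(-525362) - 177953/R(-472)) = 502918 + (-741577/(-525362) - 177953/(-144)) = 502918 + (-741577*(-1/525362) - 177953*(-1/144)) = 502918 + (741577/525362 + 177953/144) = 502918 + 46798265537/37826064 = 19070206720289/37826064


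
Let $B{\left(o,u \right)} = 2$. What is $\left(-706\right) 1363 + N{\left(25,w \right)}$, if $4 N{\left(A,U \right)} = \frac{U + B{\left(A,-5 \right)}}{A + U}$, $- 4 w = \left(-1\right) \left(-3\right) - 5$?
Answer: $- \frac{196304707}{204} \approx -9.6228 \cdot 10^{5}$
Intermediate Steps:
$w = \frac{1}{2}$ ($w = - \frac{\left(-1\right) \left(-3\right) - 5}{4} = - \frac{3 - 5}{4} = \left(- \frac{1}{4}\right) \left(-2\right) = \frac{1}{2} \approx 0.5$)
$N{\left(A,U \right)} = \frac{2 + U}{4 \left(A + U\right)}$ ($N{\left(A,U \right)} = \frac{\left(U + 2\right) \frac{1}{A + U}}{4} = \frac{\left(2 + U\right) \frac{1}{A + U}}{4} = \frac{\frac{1}{A + U} \left(2 + U\right)}{4} = \frac{2 + U}{4 \left(A + U\right)}$)
$\left(-706\right) 1363 + N{\left(25,w \right)} = \left(-706\right) 1363 + \frac{2 + \frac{1}{2}}{4 \left(25 + \frac{1}{2}\right)} = -962278 + \frac{1}{4} \frac{1}{\frac{51}{2}} \cdot \frac{5}{2} = -962278 + \frac{1}{4} \cdot \frac{2}{51} \cdot \frac{5}{2} = -962278 + \frac{5}{204} = - \frac{196304707}{204}$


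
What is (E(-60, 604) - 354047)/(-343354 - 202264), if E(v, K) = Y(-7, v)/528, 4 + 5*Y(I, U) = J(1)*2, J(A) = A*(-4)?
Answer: 77890341/120035960 ≈ 0.64889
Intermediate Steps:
J(A) = -4*A
Y(I, U) = -12/5 (Y(I, U) = -⅘ + (-4*1*2)/5 = -⅘ + (-4*2)/5 = -⅘ + (⅕)*(-8) = -⅘ - 8/5 = -12/5)
E(v, K) = -1/220 (E(v, K) = -12/5/528 = -12/5*1/528 = -1/220)
(E(-60, 604) - 354047)/(-343354 - 202264) = (-1/220 - 354047)/(-343354 - 202264) = -77890341/220/(-545618) = -77890341/220*(-1/545618) = 77890341/120035960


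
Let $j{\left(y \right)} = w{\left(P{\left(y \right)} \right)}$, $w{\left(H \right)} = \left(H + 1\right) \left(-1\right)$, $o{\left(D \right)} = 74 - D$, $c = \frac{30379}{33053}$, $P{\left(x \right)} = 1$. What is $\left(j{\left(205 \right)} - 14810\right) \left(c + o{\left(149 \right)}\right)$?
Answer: $\frac{36268603952}{33053} \approx 1.0973 \cdot 10^{6}$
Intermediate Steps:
$c = \frac{30379}{33053}$ ($c = 30379 \cdot \frac{1}{33053} = \frac{30379}{33053} \approx 0.9191$)
$w{\left(H \right)} = -1 - H$ ($w{\left(H \right)} = \left(1 + H\right) \left(-1\right) = -1 - H$)
$j{\left(y \right)} = -2$ ($j{\left(y \right)} = -1 - 1 = -2$)
$\left(j{\left(205 \right)} - 14810\right) \left(c + o{\left(149 \right)}\right) = \left(-2 - 14810\right) \left(\frac{30379}{33053} + \left(74 - 149\right)\right) = - 14812 \left(\frac{30379}{33053} + \left(74 - 149\right)\right) = - 14812 \left(\frac{30379}{33053} - 75\right) = \left(-14812\right) \left(- \frac{2448596}{33053}\right) = \frac{36268603952}{33053}$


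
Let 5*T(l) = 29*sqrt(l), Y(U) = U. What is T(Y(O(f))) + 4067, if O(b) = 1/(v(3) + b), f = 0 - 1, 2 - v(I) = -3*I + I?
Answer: 4067 + 29*sqrt(7)/35 ≈ 4069.2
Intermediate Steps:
v(I) = 2 + 2*I (v(I) = 2 - (-3*I + I) = 2 - (-2)*I = 2 + 2*I)
f = -1
O(b) = 1/(8 + b) (O(b) = 1/((2 + 2*3) + b) = 1/((2 + 6) + b) = 1/(8 + b))
T(l) = 29*sqrt(l)/5 (T(l) = (29*sqrt(l))/5 = 29*sqrt(l)/5)
T(Y(O(f))) + 4067 = 29*sqrt(1/(8 - 1))/5 + 4067 = 29*sqrt(1/7)/5 + 4067 = 29*(sqrt(7)/7)/5 + 4067 = 29*sqrt(7)/35 + 4067 = 4067 + 29*sqrt(7)/35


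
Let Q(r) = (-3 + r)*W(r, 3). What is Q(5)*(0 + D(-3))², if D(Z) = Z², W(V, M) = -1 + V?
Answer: 648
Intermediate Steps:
Q(r) = (-1 + r)*(-3 + r) (Q(r) = (-3 + r)*(-1 + r) = (-1 + r)*(-3 + r))
Q(5)*(0 + D(-3))² = ((-1 + 5)*(-3 + 5))*(0 + (-3)²)² = (4*2)*(0 + 9)² = 8*9² = 8*81 = 648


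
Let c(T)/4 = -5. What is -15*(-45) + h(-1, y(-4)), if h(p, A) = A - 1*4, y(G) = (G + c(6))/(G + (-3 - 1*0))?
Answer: 4721/7 ≈ 674.43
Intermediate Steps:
c(T) = -20 (c(T) = 4*(-5) = -20)
y(G) = (-20 + G)/(-3 + G) (y(G) = (G - 20)/(G + (-3 - 1*0)) = (-20 + G)/(G + (-3 + 0)) = (-20 + G)/(G - 3) = (-20 + G)/(-3 + G))
h(p, A) = -4 + A (h(p, A) = A - 4 = -4 + A)
-15*(-45) + h(-1, y(-4)) = -15*(-45) + (-4 + (-20 - 4)/(-3 - 4)) = 675 + (-4 - 24/(-7)) = 675 + (-4 - ⅐*(-24)) = 675 + (-4 + 24/7) = 675 - 4/7 = 4721/7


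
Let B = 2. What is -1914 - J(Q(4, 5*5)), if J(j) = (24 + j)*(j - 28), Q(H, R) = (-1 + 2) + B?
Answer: -1239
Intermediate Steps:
Q(H, R) = 3 (Q(H, R) = (-1 + 2) + 2 = 1 + 2 = 3)
J(j) = (-28 + j)*(24 + j) (J(j) = (24 + j)*(-28 + j) = (-28 + j)*(24 + j))
-1914 - J(Q(4, 5*5)) = -1914 - (-672 + 3² - 4*3) = -1914 - (-672 + 9 - 12) = -1914 - 1*(-675) = -1914 + 675 = -1239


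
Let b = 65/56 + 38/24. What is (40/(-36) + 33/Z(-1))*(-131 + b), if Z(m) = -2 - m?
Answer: 6614929/1512 ≈ 4375.0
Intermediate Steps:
b = 461/168 (b = 65*(1/56) + 38*(1/24) = 65/56 + 19/12 = 461/168 ≈ 2.7440)
(40/(-36) + 33/Z(-1))*(-131 + b) = (40/(-36) + 33/(-2 - 1*(-1)))*(-131 + 461/168) = (40*(-1/36) + 33/(-2 + 1))*(-21547/168) = (-10/9 + 33/(-1))*(-21547/168) = (-10/9 + 33*(-1))*(-21547/168) = (-10/9 - 33)*(-21547/168) = -307/9*(-21547/168) = 6614929/1512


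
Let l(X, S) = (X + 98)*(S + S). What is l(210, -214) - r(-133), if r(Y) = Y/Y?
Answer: -131825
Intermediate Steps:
l(X, S) = 2*S*(98 + X) (l(X, S) = (98 + X)*(2*S) = 2*S*(98 + X))
r(Y) = 1
l(210, -214) - r(-133) = 2*(-214)*(98 + 210) - 1*1 = 2*(-214)*308 - 1 = -131824 - 1 = -131825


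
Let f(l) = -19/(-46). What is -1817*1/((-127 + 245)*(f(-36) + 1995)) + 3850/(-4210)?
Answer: -2102581146/2279946971 ≈ -0.92221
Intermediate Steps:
f(l) = 19/46 (f(l) = -19*(-1/46) = 19/46)
-1817*1/((-127 + 245)*(f(-36) + 1995)) + 3850/(-4210) = -1817*1/((-127 + 245)*(19/46 + 1995)) + 3850/(-4210) = -1817/((91789/46)*118) + 3850*(-1/4210) = -1817/5415551/23 - 385/421 = -1817*23/5415551 - 385/421 = -41791/5415551 - 385/421 = -2102581146/2279946971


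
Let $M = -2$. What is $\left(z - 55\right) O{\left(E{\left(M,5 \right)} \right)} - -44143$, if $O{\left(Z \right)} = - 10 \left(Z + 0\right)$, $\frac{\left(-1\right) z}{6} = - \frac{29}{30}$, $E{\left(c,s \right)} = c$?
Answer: $43159$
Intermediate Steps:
$z = \frac{29}{5}$ ($z = - 6 \left(- \frac{29}{30}\right) = - 6 \left(\left(-29\right) \frac{1}{30}\right) = \left(-6\right) \left(- \frac{29}{30}\right) = \frac{29}{5} \approx 5.8$)
$O{\left(Z \right)} = - 10 Z$
$\left(z - 55\right) O{\left(E{\left(M,5 \right)} \right)} - -44143 = \left(\frac{29}{5} - 55\right) \left(\left(-10\right) \left(-2\right)\right) - -44143 = \left(- \frac{246}{5}\right) 20 + 44143 = -984 + 44143 = 43159$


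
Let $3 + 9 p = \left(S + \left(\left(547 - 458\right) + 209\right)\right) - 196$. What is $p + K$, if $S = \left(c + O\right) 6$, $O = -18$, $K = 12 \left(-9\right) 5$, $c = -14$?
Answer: $- \frac{1651}{3} \approx -550.33$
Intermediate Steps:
$K = -540$ ($K = \left(-108\right) 5 = -540$)
$S = -192$ ($S = \left(-14 - 18\right) 6 = \left(-32\right) 6 = -192$)
$p = - \frac{31}{3}$ ($p = - \frac{1}{3} + \frac{\left(-192 + \left(\left(547 - 458\right) + 209\right)\right) - 196}{9} = - \frac{1}{3} + \frac{\left(-192 + \left(89 + 209\right)\right) - 196}{9} = - \frac{1}{3} + \frac{\left(-192 + 298\right) - 196}{9} = - \frac{1}{3} + \frac{106 - 196}{9} = - \frac{1}{3} + \frac{1}{9} \left(-90\right) = - \frac{1}{3} - 10 = - \frac{31}{3} \approx -10.333$)
$p + K = - \frac{31}{3} - 540 = - \frac{1651}{3}$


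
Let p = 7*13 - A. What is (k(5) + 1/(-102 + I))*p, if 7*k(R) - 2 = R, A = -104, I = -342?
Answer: 28795/148 ≈ 194.56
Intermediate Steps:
k(R) = 2/7 + R/7
p = 195 (p = 7*13 - 1*(-104) = 91 + 104 = 195)
(k(5) + 1/(-102 + I))*p = ((2/7 + (⅐)*5) + 1/(-102 - 342))*195 = ((2/7 + 5/7) + 1/(-444))*195 = (1 - 1/444)*195 = (443/444)*195 = 28795/148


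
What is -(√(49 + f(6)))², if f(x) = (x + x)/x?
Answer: -51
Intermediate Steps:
f(x) = 2 (f(x) = (2*x)/x = 2)
-(√(49 + f(6)))² = -(√(49 + 2))² = -(√51)² = -1*51 = -51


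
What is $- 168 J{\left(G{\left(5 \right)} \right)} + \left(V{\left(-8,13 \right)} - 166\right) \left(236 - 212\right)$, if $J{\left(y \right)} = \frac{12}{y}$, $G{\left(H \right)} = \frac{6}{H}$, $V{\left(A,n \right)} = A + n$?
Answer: $-5544$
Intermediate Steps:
$- 168 J{\left(G{\left(5 \right)} \right)} + \left(V{\left(-8,13 \right)} - 166\right) \left(236 - 212\right) = - 168 \frac{12}{6 \cdot \frac{1}{5}} + \left(\left(-8 + 13\right) - 166\right) \left(236 - 212\right) = - 168 \frac{12}{6 \cdot \frac{1}{5}} + \left(5 - 166\right) 24 = - 168 \frac{12}{\frac{6}{5}} - 3864 = - 168 \cdot 12 \cdot \frac{5}{6} - 3864 = \left(-168\right) 10 - 3864 = -1680 - 3864 = -5544$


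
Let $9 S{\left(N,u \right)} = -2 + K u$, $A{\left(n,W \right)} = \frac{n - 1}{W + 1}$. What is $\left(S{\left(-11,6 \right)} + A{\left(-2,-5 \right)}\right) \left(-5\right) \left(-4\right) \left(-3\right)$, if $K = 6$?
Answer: $- \frac{815}{3} \approx -271.67$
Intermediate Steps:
$A{\left(n,W \right)} = \frac{-1 + n}{1 + W}$
$S{\left(N,u \right)} = - \frac{2}{9} + \frac{2 u}{3}$ ($S{\left(N,u \right)} = \frac{-2 + 6 u}{9} = - \frac{2}{9} + \frac{2 u}{3}$)
$\left(S{\left(-11,6 \right)} + A{\left(-2,-5 \right)}\right) \left(-5\right) \left(-4\right) \left(-3\right) = \left(\left(- \frac{2}{9} + \frac{2}{3} \cdot 6\right) + \frac{-1 - 2}{1 - 5}\right) \left(-5\right) \left(-4\right) \left(-3\right) = \left(\left(- \frac{2}{9} + 4\right) + \frac{1}{-4} \left(-3\right)\right) 20 \left(-3\right) = \left(\frac{34}{9} - - \frac{3}{4}\right) \left(-60\right) = \left(\frac{34}{9} + \frac{3}{4}\right) \left(-60\right) = \frac{163}{36} \left(-60\right) = - \frac{815}{3}$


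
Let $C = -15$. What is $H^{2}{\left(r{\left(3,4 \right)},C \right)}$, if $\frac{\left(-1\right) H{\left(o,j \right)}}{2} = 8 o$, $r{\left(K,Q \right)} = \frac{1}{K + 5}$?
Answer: $4$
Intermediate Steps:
$r{\left(K,Q \right)} = \frac{1}{5 + K}$
$H{\left(o,j \right)} = - 16 o$ ($H{\left(o,j \right)} = - 2 \cdot 8 o = - 16 o$)
$H^{2}{\left(r{\left(3,4 \right)},C \right)} = \left(- \frac{16}{5 + 3}\right)^{2} = \left(- \frac{16}{8}\right)^{2} = \left(\left(-16\right) \frac{1}{8}\right)^{2} = \left(-2\right)^{2} = 4$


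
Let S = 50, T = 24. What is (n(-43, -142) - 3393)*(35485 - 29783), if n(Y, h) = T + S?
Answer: -18924938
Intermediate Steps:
n(Y, h) = 74 (n(Y, h) = 24 + 50 = 74)
(n(-43, -142) - 3393)*(35485 - 29783) = (74 - 3393)*(35485 - 29783) = -3319*5702 = -18924938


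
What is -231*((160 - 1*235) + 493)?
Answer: -96558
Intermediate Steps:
-231*((160 - 1*235) + 493) = -231*((160 - 235) + 493) = -231*(-75 + 493) = -231*418 = -96558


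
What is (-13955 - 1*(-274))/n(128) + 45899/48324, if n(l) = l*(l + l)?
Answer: 210724447/395870208 ≈ 0.53231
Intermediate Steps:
n(l) = 2*l**2 (n(l) = l*(2*l) = 2*l**2)
(-13955 - 1*(-274))/n(128) + 45899/48324 = (-13955 - 1*(-274))/((2*128**2)) + 45899/48324 = (-13955 + 274)/((2*16384)) + 45899*(1/48324) = -13681/32768 + 45899/48324 = 210724447/395870208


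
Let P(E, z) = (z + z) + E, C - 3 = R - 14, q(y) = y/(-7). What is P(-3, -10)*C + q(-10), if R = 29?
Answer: -2888/7 ≈ -412.57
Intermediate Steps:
q(y) = -y/7 (q(y) = y*(-⅐) = -y/7)
C = 18 (C = 3 + (29 - 14) = 3 + 15 = 18)
P(E, z) = E + 2*z (P(E, z) = 2*z + E = E + 2*z)
P(-3, -10)*C + q(-10) = (-3 + 2*(-10))*18 - ⅐*(-10) = (-3 - 20)*18 + 10/7 = -23*18 + 10/7 = -414 + 10/7 = -2888/7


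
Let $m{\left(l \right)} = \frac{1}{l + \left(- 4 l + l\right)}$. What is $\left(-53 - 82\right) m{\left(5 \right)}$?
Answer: $\frac{27}{2} \approx 13.5$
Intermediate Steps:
$m{\left(l \right)} = - \frac{1}{2 l}$ ($m{\left(l \right)} = \frac{1}{l - 3 l} = \frac{1}{\left(-2\right) l} = - \frac{1}{2 l}$)
$\left(-53 - 82\right) m{\left(5 \right)} = \left(-53 - 82\right) \left(- \frac{1}{2 \cdot 5}\right) = - 135 \left(\left(- \frac{1}{2}\right) \frac{1}{5}\right) = \left(-135\right) \left(- \frac{1}{10}\right) = \frac{27}{2}$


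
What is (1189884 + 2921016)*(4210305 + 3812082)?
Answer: 32979230718300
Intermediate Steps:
(1189884 + 2921016)*(4210305 + 3812082) = 4110900*8022387 = 32979230718300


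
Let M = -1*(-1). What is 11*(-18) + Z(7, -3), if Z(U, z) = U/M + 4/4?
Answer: -190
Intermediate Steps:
M = 1
Z(U, z) = 1 + U (Z(U, z) = U/1 + 4/4 = U*1 + 4*(1/4) = U + 1 = 1 + U)
11*(-18) + Z(7, -3) = 11*(-18) + (1 + 7) = -198 + 8 = -190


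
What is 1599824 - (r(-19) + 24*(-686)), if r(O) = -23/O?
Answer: 30709449/19 ≈ 1.6163e+6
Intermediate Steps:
1599824 - (r(-19) + 24*(-686)) = 1599824 - (-23/(-19) + 24*(-686)) = 1599824 - (-23*(-1/19) - 16464) = 1599824 - (23/19 - 16464) = 1599824 - 1*(-312793/19) = 1599824 + 312793/19 = 30709449/19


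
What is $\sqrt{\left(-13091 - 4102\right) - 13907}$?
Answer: $10 i \sqrt{311} \approx 176.35 i$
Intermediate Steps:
$\sqrt{\left(-13091 - 4102\right) - 13907} = \sqrt{-17193 - 13907} = \sqrt{-31100} = 10 i \sqrt{311}$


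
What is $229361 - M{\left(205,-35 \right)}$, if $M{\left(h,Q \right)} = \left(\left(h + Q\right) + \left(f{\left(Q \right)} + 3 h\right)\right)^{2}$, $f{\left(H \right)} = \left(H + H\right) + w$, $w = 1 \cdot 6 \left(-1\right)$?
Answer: $-273320$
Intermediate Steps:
$w = -6$ ($w = 6 \left(-1\right) = -6$)
$f{\left(H \right)} = -6 + 2 H$ ($f{\left(H \right)} = \left(H + H\right) - 6 = 2 H - 6 = -6 + 2 H$)
$M{\left(h,Q \right)} = \left(-6 + 3 Q + 4 h\right)^{2}$ ($M{\left(h,Q \right)} = \left(\left(h + Q\right) + \left(\left(-6 + 2 Q\right) + 3 h\right)\right)^{2} = \left(\left(Q + h\right) + \left(-6 + 2 Q + 3 h\right)\right)^{2} = \left(-6 + 3 Q + 4 h\right)^{2}$)
$229361 - M{\left(205,-35 \right)} = 229361 - \left(-6 + 3 \left(-35\right) + 4 \cdot 205\right)^{2} = 229361 - \left(-6 - 105 + 820\right)^{2} = 229361 - 709^{2} = 229361 - 502681 = -273320$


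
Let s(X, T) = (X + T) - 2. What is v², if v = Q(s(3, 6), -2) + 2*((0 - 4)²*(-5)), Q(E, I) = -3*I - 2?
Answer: 24336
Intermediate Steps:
s(X, T) = -2 + T + X (s(X, T) = (T + X) - 2 = -2 + T + X)
Q(E, I) = -2 - 3*I
v = -156 (v = (-2 - 3*(-2)) + 2*((0 - 4)²*(-5)) = (-2 + 6) + 2*((-4)²*(-5)) = 4 + 2*(16*(-5)) = 4 + 2*(-80) = 4 - 160 = -156)
v² = (-156)² = 24336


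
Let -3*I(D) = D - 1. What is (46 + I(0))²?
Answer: 19321/9 ≈ 2146.8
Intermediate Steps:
I(D) = ⅓ - D/3 (I(D) = -(D - 1)/3 = -(-1 + D)/3 = ⅓ - D/3)
(46 + I(0))² = (46 + (⅓ - ⅓*0))² = (46 + (⅓ + 0))² = (46 + ⅓)² = (139/3)² = 19321/9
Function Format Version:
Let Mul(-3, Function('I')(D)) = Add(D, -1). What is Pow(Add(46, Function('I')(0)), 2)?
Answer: Rational(19321, 9) ≈ 2146.8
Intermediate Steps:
Function('I')(D) = Add(Rational(1, 3), Mul(Rational(-1, 3), D)) (Function('I')(D) = Mul(Rational(-1, 3), Add(D, -1)) = Mul(Rational(-1, 3), Add(-1, D)) = Add(Rational(1, 3), Mul(Rational(-1, 3), D)))
Pow(Add(46, Function('I')(0)), 2) = Pow(Add(46, Add(Rational(1, 3), Mul(Rational(-1, 3), 0))), 2) = Pow(Add(46, Add(Rational(1, 3), 0)), 2) = Pow(Add(46, Rational(1, 3)), 2) = Pow(Rational(139, 3), 2) = Rational(19321, 9)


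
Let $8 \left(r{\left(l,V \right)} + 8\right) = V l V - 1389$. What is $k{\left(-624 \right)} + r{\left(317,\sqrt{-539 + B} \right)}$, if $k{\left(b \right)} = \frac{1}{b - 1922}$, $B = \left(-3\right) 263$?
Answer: $- \frac{537752121}{10184} \approx -52804.0$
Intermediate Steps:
$B = -789$
$k{\left(b \right)} = \frac{1}{-1922 + b}$
$r{\left(l,V \right)} = - \frac{1453}{8} + \frac{l V^{2}}{8}$ ($r{\left(l,V \right)} = -8 + \frac{V l V - 1389}{8} = -8 + \frac{l V^{2} - 1389}{8} = -8 + \frac{-1389 + l V^{2}}{8} = -8 + \left(- \frac{1389}{8} + \frac{l V^{2}}{8}\right) = - \frac{1453}{8} + \frac{l V^{2}}{8}$)
$k{\left(-624 \right)} + r{\left(317,\sqrt{-539 + B} \right)} = \frac{1}{-1922 - 624} + \left(- \frac{1453}{8} + \frac{1}{8} \cdot 317 \left(\sqrt{-539 - 789}\right)^{2}\right) = \frac{1}{-2546} + \left(- \frac{1453}{8} + \frac{1}{8} \cdot 317 \left(\sqrt{-1328}\right)^{2}\right) = - \frac{1}{2546} + \left(- \frac{1453}{8} + \frac{1}{8} \cdot 317 \left(4 i \sqrt{83}\right)^{2}\right) = - \frac{1}{2546} + \left(- \frac{1453}{8} + \frac{1}{8} \cdot 317 \left(-1328\right)\right) = - \frac{1}{2546} - \frac{422429}{8} = - \frac{537752121}{10184}$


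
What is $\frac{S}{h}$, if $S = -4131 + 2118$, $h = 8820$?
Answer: $- \frac{671}{2940} \approx -0.22823$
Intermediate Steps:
$S = -2013$
$\frac{S}{h} = - \frac{2013}{8820} = \left(-2013\right) \frac{1}{8820} = - \frac{671}{2940}$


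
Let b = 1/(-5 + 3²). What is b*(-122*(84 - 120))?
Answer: 1098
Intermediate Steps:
b = ¼ (b = 1/(-5 + 9) = 1/4 = ¼ ≈ 0.25000)
b*(-122*(84 - 120)) = (-122*(84 - 120))/4 = (-122*(-36))/4 = (¼)*4392 = 1098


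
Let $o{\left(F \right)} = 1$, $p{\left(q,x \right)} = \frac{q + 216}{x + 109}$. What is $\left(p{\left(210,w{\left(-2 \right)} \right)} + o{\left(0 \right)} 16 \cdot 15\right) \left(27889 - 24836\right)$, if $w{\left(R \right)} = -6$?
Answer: $\frac{76770738}{103} \approx 7.4535 \cdot 10^{5}$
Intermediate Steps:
$p{\left(q,x \right)} = \frac{216 + q}{109 + x}$
$\left(p{\left(210,w{\left(-2 \right)} \right)} + o{\left(0 \right)} 16 \cdot 15\right) \left(27889 - 24836\right) = \left(\frac{216 + 210}{109 - 6} + 1 \cdot 16 \cdot 15\right) \left(27889 - 24836\right) = \left(\frac{1}{103} \cdot 426 + 16 \cdot 15\right) 3053 = \left(\frac{1}{103} \cdot 426 + 240\right) 3053 = \left(\frac{426}{103} + 240\right) 3053 = \frac{25146}{103} \cdot 3053 = \frac{76770738}{103}$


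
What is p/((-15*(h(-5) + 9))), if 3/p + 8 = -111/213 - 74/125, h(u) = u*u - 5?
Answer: 1775/2345491 ≈ 0.00075677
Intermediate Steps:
h(u) = -5 + u² (h(u) = u² - 5 = -5 + u²)
p = -26625/80879 (p = 3/(-8 + (-111/213 - 74/125)) = 3/(-8 + (-111*1/213 - 74*1/125)) = 3/(-8 + (-37/71 - 74/125)) = 3/(-8 - 9879/8875) = 3/(-80879/8875) = 3*(-8875/80879) = -26625/80879 ≈ -0.32920)
p/((-15*(h(-5) + 9))) = -26625*(-1/(15*((-5 + (-5)²) + 9)))/80879 = -26625*(-1/(15*((-5 + 25) + 9)))/80879 = -26625*(-1/(15*(20 + 9)))/80879 = -26625/(80879*((-15*29))) = -26625/80879/(-435) = -26625/80879*(-1/435) = 1775/2345491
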